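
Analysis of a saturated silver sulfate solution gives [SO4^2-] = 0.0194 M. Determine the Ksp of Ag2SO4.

Ag2SO4(s) ⇌ 2 Ag^+ + SO4^2-
Stoichiometry gives [Ag^+] = (2/1)[SO4^2-] = 3.880 × 10^-2 M.
Ksp = [Ag^+]^2[SO4^2-]
Ksp = (3.880 × 10^-2)^2 × 1.94 x 10^-2 = 2.92 x 10^-5

2.92e-5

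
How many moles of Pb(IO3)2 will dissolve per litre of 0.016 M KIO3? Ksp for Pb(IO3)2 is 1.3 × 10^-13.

5.1 × 10^-10 M

Pb(IO3)2(s) <=> Pb^2+ + 2 IO3^-
Ksp = [Pb^2+][IO3^-]^2
Let s be the molar solubility in this solution. [Pb^2+] = s, [IO3^-] = 0.016 + 2s ≈ 0.016 (since IO3^- from KIO3 dominates).
Ksp ≈ s × (0.016)^2
s = 5.1 x 10^-10 M
Check: 2s = 1.0 × 10^-9 ≪ 0.016, so the approximation is valid.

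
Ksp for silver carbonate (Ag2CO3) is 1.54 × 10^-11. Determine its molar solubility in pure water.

s = 1.57 × 10^-4 M

Ag2CO3(s) <=> 2 Ag^+(aq) + CO3^2-(aq)
Ksp = [Ag^+]^2[CO3^2-]
With molar solubility s: [Ag^+] = 2s, [CO3^2-] = s.
Ksp = (2s)^2s = 4s^3
s = (1.54 × 10^-11 / 4)^(1/3) = 1.57 × 10^-4 M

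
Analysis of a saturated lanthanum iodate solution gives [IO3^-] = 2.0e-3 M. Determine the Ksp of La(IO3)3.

La(IO3)3(s) ⇌ La^3+(aq) + 3 IO3^-(aq)
Stoichiometry gives [La^3+] = (1/3)[IO3^-] = 6.67 x 10^-4 M.
Ksp = [La^3+][IO3^-]^3
Ksp = 6.67 × 10^-4 × (2.0 x 10^-3)^3 = 5.3 × 10^-12

Ksp = 5.3e-12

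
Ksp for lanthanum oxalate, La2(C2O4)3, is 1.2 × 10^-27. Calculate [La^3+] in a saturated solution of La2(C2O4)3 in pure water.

3.2e-6 M

La2(C2O4)3(s) <=> 2 La^3+(aq) + 3 C2O4^2-(aq)
Ksp = [La^3+]^2[C2O4^2-]^3
Let s = molar solubility. Then [La^3+] = 2s and [C2O4^2-] = 3s.
So Ksp = (2s)^2 × (3s)^3 = 108s^5
s = (1.2 × 10^-27 / 108)^(1/5) = 1.62 × 10^-6 M
[La^3+] = 2s = 3.2 × 10^-6 M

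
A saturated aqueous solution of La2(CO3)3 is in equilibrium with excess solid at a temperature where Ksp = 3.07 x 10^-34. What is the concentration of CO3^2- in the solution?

[CO3^2-] ≈ 2.33 x 10^-7 M

La2(CO3)3(s) ⇌ 2 La^3+ + 3 CO3^2-
Ksp = [La^3+]^2[CO3^2-]^3
For each mole of La2(CO3)3 that dissolves: [La^3+] = 2s, [CO3^2-] = 3s.
So Ksp = (2s)^2 × (3s)^3 = 108s^5
s^5 = 3.07 x 10^-34 / 108, so s = 7.776 x 10^-8 M
[CO3^2-] = 3s = 2.33 x 10^-7 M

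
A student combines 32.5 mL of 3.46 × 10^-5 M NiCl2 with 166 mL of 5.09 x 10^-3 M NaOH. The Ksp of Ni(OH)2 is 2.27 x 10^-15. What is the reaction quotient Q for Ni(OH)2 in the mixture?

1.03 x 10^-10

Total volume = 32.5 + 166 = 198.5 mL.
[Ni^2+] = 3.46 x 10^-5 × (32.5/198.5) = 5.665 × 10^-6 M
[OH^-] = 5.09 x 10^-3 × (166/198.5) = 4.257 × 10^-3 M
Ni(OH)2(s) ⇌ Ni^2+(aq) + 2 OH^-(aq), so Q = [Ni^2+][OH^-]^2
Q = (5.665 × 10^-6)(4.257 × 10^-3)^2 = 1.03 × 10^-10
Q > Ksp, so Ni(OH)2 will precipitate.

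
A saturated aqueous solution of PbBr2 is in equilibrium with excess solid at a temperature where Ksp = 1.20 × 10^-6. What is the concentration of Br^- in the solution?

[Br^-] = 0.0134 M

PbBr2(s) <=> Pb^2+(aq) + 2 Br^-(aq)
Ksp = [Pb^2+][Br^-]^2
With molar solubility s: [Pb^2+] = s, [Br^-] = 2s.
Substituting: Ksp = s(2s)^2 = 4s^3
Solving, s = (1.20 × 10^-6/4)^(1/3) = 6.694 × 10^-3 M
[Br^-] = 2s = 1.34 × 10^-2 M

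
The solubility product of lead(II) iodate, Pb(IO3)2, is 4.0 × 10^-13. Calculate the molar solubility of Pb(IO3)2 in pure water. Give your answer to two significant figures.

s ≈ 4.6 x 10^-5 M

Pb(IO3)2(s) <=> Pb^2+ + 2 IO3^-
Ksp = [Pb^2+][IO3^-]^2
Let s = molar solubility. Then [Pb^2+] = s and [IO3^-] = 2s.
Substituting: Ksp = s(2s)^2 = 4s^3
Solving, s = (4.0 × 10^-13/4)^(1/3) = 4.6 × 10^-5 M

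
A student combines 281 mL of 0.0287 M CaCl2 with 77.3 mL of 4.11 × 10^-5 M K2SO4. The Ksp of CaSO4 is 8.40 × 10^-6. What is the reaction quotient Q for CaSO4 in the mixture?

2.00 × 10^-7

Total volume = 281 + 77.3 = 358.3 mL.
[Ca^2+] = 2.87 × 10^-2 × (281/358.3) = 2.251 x 10^-2 M
[SO4^2-] = 4.11 × 10^-5 × (77.3/358.3) = 8.867 × 10^-6 M
CaSO4(s) ⇌ Ca^2+ + SO4^2-, so Q = [Ca^2+][SO4^2-]
Q = (2.251 x 10^-2)(8.867 × 10^-6) = 2.00 x 10^-7
Q < Ksp, so no precipitate of CaSO4 forms.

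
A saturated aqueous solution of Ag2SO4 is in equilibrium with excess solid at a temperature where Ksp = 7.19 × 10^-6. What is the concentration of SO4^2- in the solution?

0.0122 M

Ag2SO4(s) ⇌ 2 Ag^+(aq) + SO4^2-(aq)
Ksp = [Ag^+]^2[SO4^2-]
If s mol/L of Ag2SO4 dissolves, [Ag^+] = 2s and [SO4^2-] = s.
Ksp = (2s)^2s = 4s^3
Solving, s = (7.19 × 10^-6/4)^(1/3) = 1.216 x 10^-2 M
[SO4^2-] = s = 1.22 x 10^-2 M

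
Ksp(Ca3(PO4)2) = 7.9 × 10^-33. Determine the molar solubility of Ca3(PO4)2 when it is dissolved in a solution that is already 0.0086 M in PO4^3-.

Ca3(PO4)2(s) <=> 3 Ca^2+ + 2 PO4^3-
Ksp = [Ca^2+]^3[PO4^3-]^2
Let s = moles of Ca3(PO4)2 that dissolve per litre. [Ca^2+] = 3s, [PO4^3-] = 0.0086 + 2s ≈ 0.0086 (since the PO4^3- already present dominates).
Ksp ≈ (3s)^3 × (0.0086)^2
s = 1.6 × 10^-10 M
Check: 2s = 3.2 x 10^-10 ≪ 0.0086, so the approximation is valid.

s ≈ 1.6e-10 M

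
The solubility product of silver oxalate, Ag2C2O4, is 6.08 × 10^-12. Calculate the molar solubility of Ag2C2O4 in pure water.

Ag2C2O4(s) ⇌ 2 Ag^+(aq) + C2O4^2-(aq)
Ksp = [Ag^+]^2[C2O4^2-]
With molar solubility s: [Ag^+] = 2s, [C2O4^2-] = s.
So Ksp = (2s)^2 × s = 4s^3
Solving, s = (6.08 × 10^-12/4)^(1/3) = 1.15 × 10^-4 M

1.15 × 10^-4 M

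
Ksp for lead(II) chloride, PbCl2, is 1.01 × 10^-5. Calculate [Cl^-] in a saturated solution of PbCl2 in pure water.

PbCl2(s) ⇌ Pb^2+(aq) + 2 Cl^-(aq)
Ksp = [Pb^2+][Cl^-]^2
If s mol/L of PbCl2 dissolves, [Pb^2+] = s and [Cl^-] = 2s.
So Ksp = s × (2s)^2 = 4s^3
s^3 = 1.01 × 10^-5 / 4, so s = 1.362 × 10^-2 M
[Cl^-] = 2s = 2.72 x 10^-2 M

0.0272 M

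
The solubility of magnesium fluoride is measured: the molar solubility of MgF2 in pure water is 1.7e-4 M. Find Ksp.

Ksp ≈ 2.0 × 10^-11

MgF2(s) ⇌ Mg^2+ + 2 F^-
If s mol/L of MgF2 dissolves, [Mg^2+] = s and [F^-] = 2s.
Ksp = [Mg^2+][F^-]^2
Substituting: Ksp = s(2s)^2 = 4s^3
Ksp = 4 × (1.7 × 10^-4)^3 = 2.0 x 10^-11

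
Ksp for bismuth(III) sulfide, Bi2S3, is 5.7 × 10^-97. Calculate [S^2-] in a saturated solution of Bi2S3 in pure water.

6.6 × 10^-20 M

Bi2S3(s) ⇌ 2 Bi^3+(aq) + 3 S^2-(aq)
Ksp = [Bi^3+]^2[S^2-]^3
With molar solubility s: [Bi^3+] = 2s, [S^2-] = 3s.
Ksp = (2s)^2(3s)^3 = 108s^5
Solving, s = (5.7 × 10^-97/108)^(1/5) = 2.21 x 10^-20 M
[S^2-] = 3s = 6.6 × 10^-20 M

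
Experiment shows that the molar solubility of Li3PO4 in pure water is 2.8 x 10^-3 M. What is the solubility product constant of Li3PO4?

Li3PO4(s) ⇌ 3 Li^+ + PO4^3-
Let s = molar solubility. Then [Li^+] = 3s and [PO4^3-] = s.
Ksp = [Li^+]^3[PO4^3-]
So Ksp = (3s)^3 × s = 27s^4
Ksp = 27 × (2.8 x 10^-3)^4 = 1.7 × 10^-9

Ksp = 1.7 × 10^-9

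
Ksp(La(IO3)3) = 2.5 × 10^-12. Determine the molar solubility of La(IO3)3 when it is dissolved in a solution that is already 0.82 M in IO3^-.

La(IO3)3(s) ⇌ La^3+ + 3 IO3^-
Ksp = [La^3+][IO3^-]^3
Let s be the molar solubility in this solution. [La^3+] = s, [IO3^-] = 0.82 + 3s ≈ 0.82 (Ksp is small, so little additional dissolves).
Ksp ≈ s × (0.82)^3
s = 4.5 × 10^-12 M
Check: 3s = 1.4 × 10^-11 ≪ 0.82, so the approximation is valid.

4.5e-12 M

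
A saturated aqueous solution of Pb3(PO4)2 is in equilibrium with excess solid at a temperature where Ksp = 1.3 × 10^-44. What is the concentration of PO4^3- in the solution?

Pb3(PO4)2(s) <=> 3 Pb^2+(aq) + 2 PO4^3-(aq)
Ksp = [Pb^2+]^3[PO4^3-]^2
With molar solubility s: [Pb^2+] = 3s, [PO4^3-] = 2s.
Substituting: Ksp = (3s)^3(2s)^2 = 108s^5
Solving, s = (1.3 × 10^-44/108)^(1/5) = 6.55 x 10^-10 M
[PO4^3-] = 2s = 1.3 x 10^-9 M

[PO4^3-] ≈ 1.3 x 10^-9 M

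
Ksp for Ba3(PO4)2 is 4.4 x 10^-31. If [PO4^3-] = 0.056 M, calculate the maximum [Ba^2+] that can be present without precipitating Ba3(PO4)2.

[Ba^2+] = 5.2e-10 M

Ba3(PO4)2(s) <=> 3 Ba^2+(aq) + 2 PO4^3-(aq)
Ksp = [Ba^2+]^3[PO4^3-]^2
Precipitation begins when Q = Ksp. With [PO4^3-] = 0.056 M:
4.4 x 10^-31 = (0.056)^2 × [Ba^2+]^3
[Ba^2+] = (4.4 x 10^-31 / 3.14 × 10^-3)^(1/3) = 5.2 × 10^-10 M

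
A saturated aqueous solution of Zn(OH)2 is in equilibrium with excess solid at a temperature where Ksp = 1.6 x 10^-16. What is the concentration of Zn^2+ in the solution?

Zn(OH)2(s) ⇌ Zn^2+(aq) + 2 OH^-(aq)
Ksp = [Zn^2+][OH^-]^2
Let s = molar solubility. Then [Zn^2+] = s and [OH^-] = 2s.
Substituting: Ksp = s(2s)^2 = 4s^3
Solving, s = (1.6 x 10^-16/4)^(1/3) = 3.42 × 10^-6 M
[Zn^2+] = s = 3.4 × 10^-6 M

[Zn^2+] = 3.4e-6 M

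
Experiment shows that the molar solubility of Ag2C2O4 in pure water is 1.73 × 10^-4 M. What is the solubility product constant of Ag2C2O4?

2.07 x 10^-11

Ag2C2O4(s) ⇌ 2 Ag^+ + C2O4^2-
If s mol/L of Ag2C2O4 dissolves, [Ag^+] = 2s and [C2O4^2-] = s.
Ksp = [Ag^+]^2[C2O4^2-]
So Ksp = (2s)^2 × s = 4s^3
With s = 1.73 × 10^-4: Ksp = 2.07 × 10^-11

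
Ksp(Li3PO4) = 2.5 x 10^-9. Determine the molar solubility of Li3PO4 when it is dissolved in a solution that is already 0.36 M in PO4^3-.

6.4e-4 M

Li3PO4(s) ⇌ 3 Li^+(aq) + PO4^3-(aq)
Ksp = [Li^+]^3[PO4^3-]
Let s be the molar solubility in this solution. [Li^+] = 3s, [PO4^3-] = 0.36 + s ≈ 0.36 (common-ion effect: PO4^3- is already 0.36 M).
Ksp ≈ (3s)^3 × 0.36
s = 6.4 x 10^-4 M
Check: s = 6.4 × 10^-4 ≪ 0.36, so the approximation is valid.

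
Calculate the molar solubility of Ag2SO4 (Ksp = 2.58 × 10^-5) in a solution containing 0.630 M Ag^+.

s = 6.50 x 10^-5 M

Ag2SO4(s) <=> 2 Ag^+ + SO4^2-
Ksp = [Ag^+]^2[SO4^2-]
Let s = moles of Ag2SO4 that dissolve per litre. [Ag^+] = 0.630 + 2s ≈ 0.630, [SO4^2-] = s (Ksp is small, so little additional dissolves).
Ksp ≈ (0.630)^2 × s
s = 6.50 × 10^-5 M
Check: 2s = 1.3 × 10^-4 ≪ 0.630, so the approximation is valid.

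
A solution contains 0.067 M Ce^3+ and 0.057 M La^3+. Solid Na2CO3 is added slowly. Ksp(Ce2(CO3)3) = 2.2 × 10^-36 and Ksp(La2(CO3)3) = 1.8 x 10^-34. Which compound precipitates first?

Ce2(CO3)3

Precipitation of each salt starts when its ion product equals its Ksp.
For Ce2(CO3)3: 2.2 × 10^-36 = (0.067)^2 × [CO3^2-]^3  ⇒  [CO3^2-] = 7.9 × 10^-12 M.
For La2(CO3)3: 1.8 x 10^-34 = (0.057)^2 × [CO3^2-]^3  ⇒  [CO3^2-] = 3.8 × 10^-11 M.
The salt with the lower threshold [CO3^2-] precipitates first: Ce2(CO3)3.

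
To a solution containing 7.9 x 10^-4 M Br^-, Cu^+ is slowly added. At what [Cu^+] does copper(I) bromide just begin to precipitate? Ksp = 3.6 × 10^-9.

4.6 x 10^-6 M

CuBr(s) ⇌ Cu^+(aq) + Br^-(aq)
Ksp = [Cu^+][Br^-]
Precipitation begins when Q = Ksp. With [Br^-] = 7.9 x 10^-4 M:
3.6 × 10^-9 = (7.9 x 10^-4) × [Cu^+]
[Cu^+] = (3.6 × 10^-9 / 7.9 × 10^-4) = 4.6 × 10^-6 M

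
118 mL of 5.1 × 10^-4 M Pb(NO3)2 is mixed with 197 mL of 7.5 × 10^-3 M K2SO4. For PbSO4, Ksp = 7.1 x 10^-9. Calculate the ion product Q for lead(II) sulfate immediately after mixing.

Total volume = 118 + 197 = 315 mL.
[Pb^2+] = 5.1 × 10^-4 × (118/315) = 1.91 x 10^-4 M
[SO4^2-] = 7.5 × 10^-3 × (197/315) = 4.69 × 10^-3 M
PbSO4(s) <=> Pb^2+ + SO4^2-, so Q = [Pb^2+][SO4^2-]
Q = (1.91 x 10^-4)(4.69 × 10^-3) = 9.0 × 10^-7
Q > Ksp, so PbSO4 will precipitate.

9.0 × 10^-7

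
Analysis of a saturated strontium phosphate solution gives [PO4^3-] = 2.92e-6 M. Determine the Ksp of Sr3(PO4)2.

Ksp = 7.16 × 10^-28

Sr3(PO4)2(s) ⇌ 3 Sr^2+ + 2 PO4^3-
Stoichiometry gives [Sr^2+] = (3/2)[PO4^3-] = 4.380 × 10^-6 M.
Ksp = [Sr^2+]^3[PO4^3-]^2
Ksp = (4.380 × 10^-6)^3 × (2.92 × 10^-6)^2 = 7.16 × 10^-28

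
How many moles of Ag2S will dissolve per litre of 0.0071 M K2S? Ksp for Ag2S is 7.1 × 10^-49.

Ag2S(s) ⇌ 2 Ag^+ + S^2-
Ksp = [Ag^+]^2[S^2-]
Let s = moles of Ag2S that dissolve per litre. [Ag^+] = 2s, [S^2-] = 0.0071 + s ≈ 0.0071 (since S^2- from K2S dominates).
Ksp ≈ (2s)^2 × 0.0071
s = 5.0 × 10^-24 M
Check: s = 5.0 × 10^-24 ≪ 0.0071, so the approximation is valid.

5.0 × 10^-24 M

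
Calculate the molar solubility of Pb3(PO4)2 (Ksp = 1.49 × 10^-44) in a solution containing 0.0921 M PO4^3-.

s = 4.02 x 10^-15 M

Pb3(PO4)2(s) ⇌ 3 Pb^2+(aq) + 2 PO4^3-(aq)
Ksp = [Pb^2+]^3[PO4^3-]^2
Let s = moles of Pb3(PO4)2 that dissolve per litre. [Pb^2+] = 3s, [PO4^3-] = 0.0921 + 2s ≈ 0.0921 (common-ion effect: PO4^3- is already 0.0921 M).
Ksp ≈ (3s)^3 × (0.0921)^2
s = 4.02 x 10^-15 M
Check: 2s = 8.0 × 10^-15 ≪ 0.0921, so the approximation is valid.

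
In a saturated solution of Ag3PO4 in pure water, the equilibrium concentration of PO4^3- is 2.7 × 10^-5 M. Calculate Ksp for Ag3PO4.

1.4 × 10^-17

Ag3PO4(s) ⇌ 3 Ag^+ + PO4^3-
Stoichiometry gives [Ag^+] = (3/1)[PO4^3-] = 8.10 × 10^-5 M.
Ksp = [Ag^+]^3[PO4^3-]
Ksp = (8.10 × 10^-5)^3 × 2.7 × 10^-5 = 1.4 × 10^-17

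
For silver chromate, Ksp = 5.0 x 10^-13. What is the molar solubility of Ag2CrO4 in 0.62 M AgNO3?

Ag2CrO4(s) ⇌ 2 Ag^+ + CrO4^2-
Ksp = [Ag^+]^2[CrO4^2-]
Let s be the molar solubility in this solution. [Ag^+] = 0.62 + 2s ≈ 0.62, [CrO4^2-] = s (common-ion effect: Ag^+ is already 0.62 M).
Ksp ≈ (0.62)^2 × s
s = 1.3 x 10^-12 M
Check: 2s = 2.6 × 10^-12 ≪ 0.62, so the approximation is valid.

s ≈ 1.3 x 10^-12 M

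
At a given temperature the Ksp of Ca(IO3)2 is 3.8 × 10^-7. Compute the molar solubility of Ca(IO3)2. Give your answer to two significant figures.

Ca(IO3)2(s) <=> Ca^2+(aq) + 2 IO3^-(aq)
Ksp = [Ca^2+][IO3^-]^2
For each mole of Ca(IO3)2 that dissolves: [Ca^2+] = s, [IO3^-] = 2s.
So Ksp = s × (2s)^2 = 4s^3
s^3 = 3.8 × 10^-7 / 4, so s = 4.6 × 10^-3 M

4.6 × 10^-3 M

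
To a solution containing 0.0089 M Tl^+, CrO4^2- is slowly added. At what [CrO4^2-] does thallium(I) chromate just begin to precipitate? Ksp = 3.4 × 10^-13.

Tl2CrO4(s) ⇌ 2 Tl^+(aq) + CrO4^2-(aq)
Ksp = [Tl^+]^2[CrO4^2-]
Precipitation begins when Q = Ksp. With [Tl^+] = 0.0089 M:
3.4 × 10^-13 = (0.0089)^2 × [CrO4^2-]
[CrO4^2-] = (3.4 × 10^-13 / 7.92 × 10^-5) = 4.3 × 10^-9 M

4.3e-9 M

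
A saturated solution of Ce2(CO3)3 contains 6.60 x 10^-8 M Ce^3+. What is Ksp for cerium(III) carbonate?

Ce2(CO3)3(s) <=> 2 Ce^3+(aq) + 3 CO3^2-(aq)
Stoichiometry gives [CO3^2-] = (3/2)[Ce^3+] = 9.900 × 10^-8 M.
Ksp = [Ce^3+]^2[CO3^2-]^3
Ksp = (6.60 × 10^-8)^2 × (9.900 × 10^-8)^3 = 4.23 x 10^-36

4.23e-36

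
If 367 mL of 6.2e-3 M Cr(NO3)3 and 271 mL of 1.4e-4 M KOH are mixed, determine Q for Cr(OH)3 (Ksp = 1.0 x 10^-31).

Q ≈ 7.5e-16

Total volume = 367 + 271 = 638 mL.
[Cr^3+] = 6.2 x 10^-3 × (367/638) = 3.57 x 10^-3 M
[OH^-] = 1.4 x 10^-4 × (271/638) = 5.95 × 10^-5 M
Cr(OH)3(s) ⇌ Cr^3+(aq) + 3 OH^-(aq), so Q = [Cr^3+][OH^-]^3
Q = (3.57 × 10^-3)(5.95 × 10^-5)^3 = 7.5 × 10^-16
Q > Ksp, so Cr(OH)3 will precipitate.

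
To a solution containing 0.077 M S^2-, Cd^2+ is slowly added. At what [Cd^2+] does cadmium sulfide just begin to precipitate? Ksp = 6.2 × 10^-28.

CdS(s) ⇌ Cd^2+ + S^2-
Ksp = [Cd^2+][S^2-]
Precipitation begins when Q = Ksp. With [S^2-] = 0.077 M:
6.2 × 10^-28 = (0.077) × [Cd^2+]
[Cd^2+] = (6.2 × 10^-28 / 7.7 × 10^-2) = 8.1 × 10^-27 M

[Cd^2+] = 8.1 x 10^-27 M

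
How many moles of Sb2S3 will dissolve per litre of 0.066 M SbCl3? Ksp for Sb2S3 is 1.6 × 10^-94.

s = 1.1 × 10^-31 M

Sb2S3(s) ⇌ 2 Sb^3+(aq) + 3 S^2-(aq)
Ksp = [Sb^3+]^2[S^2-]^3
If s mol/L dissolves here, [Sb^3+] = 0.066 + 2s ≈ 0.066, [S^2-] = 3s (Ksp is small, so little additional dissolves).
Ksp ≈ (0.066)^2 × (3s)^3
s = 1.1 × 10^-31 M
Check: 2s = 2.2 x 10^-31 ≪ 0.066, so the approximation is valid.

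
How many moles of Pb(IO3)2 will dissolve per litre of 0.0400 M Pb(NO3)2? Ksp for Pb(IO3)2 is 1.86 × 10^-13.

Pb(IO3)2(s) ⇌ Pb^2+(aq) + 2 IO3^-(aq)
Ksp = [Pb^2+][IO3^-]^2
If s mol/L dissolves here, [Pb^2+] = 0.0400 + s ≈ 0.0400, [IO3^-] = 2s (common-ion effect: Pb^2+ is already 0.0400 M).
Ksp ≈ 0.0400 × (2s)^2
s = 1.08 × 10^-6 M
Check: s = 1.1 x 10^-6 ≪ 0.0400, so the approximation is valid.

s ≈ 1.08e-6 M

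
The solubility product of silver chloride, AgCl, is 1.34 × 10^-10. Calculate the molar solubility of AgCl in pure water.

s ≈ 1.16 × 10^-5 M

AgCl(s) ⇌ Ag^+(aq) + Cl^-(aq)
Ksp = [Ag^+][Cl^-]
If s mol/L of AgCl dissolves, [Ag^+] = s and [Cl^-] = s.
Ksp = s × s = s^2
s = (1.34 × 10^-10)^(1/2) = 1.16 × 10^-5 M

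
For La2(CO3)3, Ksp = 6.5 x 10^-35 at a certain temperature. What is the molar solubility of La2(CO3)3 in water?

La2(CO3)3(s) ⇌ 2 La^3+(aq) + 3 CO3^2-(aq)
Ksp = [La^3+]^2[CO3^2-]^3
For each mole of La2(CO3)3 that dissolves: [La^3+] = 2s, [CO3^2-] = 3s.
Ksp = (2s)^2(3s)^3 = 108s^5
Solving, s = (6.5 x 10^-35/108)^(1/5) = 5.7 x 10^-8 M

s ≈ 5.7e-8 M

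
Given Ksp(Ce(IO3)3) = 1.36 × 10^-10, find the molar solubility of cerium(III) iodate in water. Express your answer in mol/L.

Ce(IO3)3(s) <=> Ce^3+ + 3 IO3^-
Ksp = [Ce^3+][IO3^-]^3
If s mol/L of Ce(IO3)3 dissolves, [Ce^3+] = s and [IO3^-] = 3s.
So Ksp = s × (3s)^3 = 27s^4
s = (1.36 × 10^-10 / 27)^(1/4) = 1.50 × 10^-3 M

s ≈ 1.50 x 10^-3 M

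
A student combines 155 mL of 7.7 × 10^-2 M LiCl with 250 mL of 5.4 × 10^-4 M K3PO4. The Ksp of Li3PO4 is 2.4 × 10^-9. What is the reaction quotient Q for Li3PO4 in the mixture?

8.5e-9

Total volume = 155 + 250 = 405 mL.
[Li^+] = 7.7 x 10^-2 × (155/405) = 2.95 × 10^-2 M
[PO4^3-] = 5.4 × 10^-4 × (250/405) = 3.33 x 10^-4 M
Li3PO4(s) <=> 3 Li^+(aq) + PO4^3-(aq), so Q = [Li^+]^3[PO4^3-]
Q = (2.95 x 10^-2)^3(3.33 x 10^-4) = 8.5 × 10^-9
Q > Ksp, so Li3PO4 will precipitate.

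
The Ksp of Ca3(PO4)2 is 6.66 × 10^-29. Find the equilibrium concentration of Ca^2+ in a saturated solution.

Ca3(PO4)2(s) <=> 3 Ca^2+(aq) + 2 PO4^3-(aq)
Ksp = [Ca^2+]^3[PO4^3-]^2
With molar solubility s: [Ca^2+] = 3s, [PO4^3-] = 2s.
So Ksp = (3s)^3 × (2s)^2 = 108s^5
s = (6.66 × 10^-29 / 108)^(1/5) = 9.078 × 10^-7 M
[Ca^2+] = 3s = 2.72 x 10^-6 M

[Ca^2+] ≈ 2.72 × 10^-6 M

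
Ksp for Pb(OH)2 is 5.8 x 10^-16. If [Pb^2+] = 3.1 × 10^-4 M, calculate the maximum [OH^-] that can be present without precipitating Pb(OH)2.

Pb(OH)2(s) ⇌ Pb^2+(aq) + 2 OH^-(aq)
Ksp = [Pb^2+][OH^-]^2
Precipitation begins when Q = Ksp. With [Pb^2+] = 3.1 × 10^-4 M:
5.8 x 10^-16 = (3.1 × 10^-4) × [OH^-]^2
[OH^-] = (5.8 x 10^-16 / 3.1 × 10^-4)^(1/2) = 1.4 × 10^-6 M

1.4 × 10^-6 M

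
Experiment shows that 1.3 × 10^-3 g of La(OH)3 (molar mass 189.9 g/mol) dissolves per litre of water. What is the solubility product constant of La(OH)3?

5.9 × 10^-20

Molar solubility s = (1.3 × 10^-3 g/L) / (189.9 g/mol) = 6.85 × 10^-6 M.
La(OH)3(s) <=> La^3+(aq) + 3 OH^-(aq)
With molar solubility s: [La^3+] = s, [OH^-] = 3s.
Ksp = [La^3+][OH^-]^3
So Ksp = s × (3s)^3 = 27s^4
Ksp = 27 × (6.85 x 10^-6)^4 = 5.9 x 10^-20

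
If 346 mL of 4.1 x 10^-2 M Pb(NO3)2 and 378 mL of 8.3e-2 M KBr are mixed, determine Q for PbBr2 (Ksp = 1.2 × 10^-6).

Total volume = 346 + 378 = 724 mL.
[Pb^2+] = 4.1 × 10^-2 × (346/724) = 1.96 × 10^-2 M
[Br^-] = 8.3 × 10^-2 × (378/724) = 4.33 × 10^-2 M
PbBr2(s) <=> Pb^2+ + 2 Br^-, so Q = [Pb^2+][Br^-]^2
Q = (1.96 × 10^-2)(4.33 × 10^-2)^2 = 3.7 × 10^-5
Q > Ksp, so PbBr2 will precipitate.

3.7 × 10^-5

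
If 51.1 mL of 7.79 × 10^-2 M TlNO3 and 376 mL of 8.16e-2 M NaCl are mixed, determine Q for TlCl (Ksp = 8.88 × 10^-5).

6.70e-4

Total volume = 51.1 + 376 = 427.1 mL.
[Tl^+] = 7.79 × 10^-2 × (51.1/427.1) = 9.320 × 10^-3 M
[Cl^-] = 8.16 × 10^-2 × (376/427.1) = 7.184 × 10^-2 M
TlCl(s) <=> Tl^+ + Cl^-, so Q = [Tl^+][Cl^-]
Q = (9.320 x 10^-3)(7.184 x 10^-2) = 6.70 x 10^-4
Q > Ksp, so TlCl will precipitate.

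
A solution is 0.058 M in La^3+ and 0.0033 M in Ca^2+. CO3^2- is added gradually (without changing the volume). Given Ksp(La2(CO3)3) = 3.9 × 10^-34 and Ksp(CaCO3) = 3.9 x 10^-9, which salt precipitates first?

La2(CO3)3

Precipitation of each salt starts when its ion product equals its Ksp.
For La2(CO3)3: 3.9 × 10^-34 = (0.058)^2 × [CO3^2-]^3  ⇒  [CO3^2-] = 4.9 × 10^-11 M.
For CaCO3: 3.9 x 10^-9 = 0.0033 × [CO3^2-]  ⇒  [CO3^2-] = 1.2 × 10^-6 M.
The salt with the lower threshold [CO3^2-] precipitates first: La2(CO3)3.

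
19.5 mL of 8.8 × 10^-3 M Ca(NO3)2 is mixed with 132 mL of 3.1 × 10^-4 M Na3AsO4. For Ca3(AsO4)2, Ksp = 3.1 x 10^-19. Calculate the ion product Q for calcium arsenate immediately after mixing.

Q ≈ 1.1e-16

Total volume = 19.5 + 132 = 151.5 mL.
[Ca^2+] = 8.8 x 10^-3 × (19.5/151.5) = 1.13 × 10^-3 M
[AsO4^3-] = 3.1 x 10^-4 × (132/151.5) = 2.70 × 10^-4 M
Ca3(AsO4)2(s) <=> 3 Ca^2+(aq) + 2 AsO4^3-(aq), so Q = [Ca^2+]^3[AsO4^3-]^2
Q = (1.13 × 10^-3)^3(2.70 × 10^-4)^2 = 1.1 x 10^-16
Q > Ksp, so Ca3(AsO4)2 will precipitate.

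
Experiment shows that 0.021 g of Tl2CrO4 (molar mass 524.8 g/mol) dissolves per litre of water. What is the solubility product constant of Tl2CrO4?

Molar solubility s = (2.1 × 10^-2 g/L) / (524.8 g/mol) = 4.00 × 10^-5 M.
Tl2CrO4(s) <=> 2 Tl^+(aq) + CrO4^2-(aq)
If s mol/L of Tl2CrO4 dissolves, [Tl^+] = 2s and [CrO4^2-] = s.
Ksp = [Tl^+]^2[CrO4^2-]
Substituting: Ksp = (2s)^2s = 4s^3
With s = 4.00 × 10^-5: Ksp = 2.6 × 10^-13

2.6 × 10^-13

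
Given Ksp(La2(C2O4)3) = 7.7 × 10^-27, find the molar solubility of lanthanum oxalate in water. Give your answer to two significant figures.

La2(C2O4)3(s) ⇌ 2 La^3+ + 3 C2O4^2-
Ksp = [La^3+]^2[C2O4^2-]^3
With molar solubility s: [La^3+] = 2s, [C2O4^2-] = 3s.
Ksp = (2s)^2(3s)^3 = 108s^5
Solving, s = (7.7 × 10^-27/108)^(1/5) = 2.3 × 10^-6 M

s ≈ 2.3 x 10^-6 M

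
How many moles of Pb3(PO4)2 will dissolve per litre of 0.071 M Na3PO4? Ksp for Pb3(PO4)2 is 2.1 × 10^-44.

Pb3(PO4)2(s) ⇌ 3 Pb^2+ + 2 PO4^3-
Ksp = [Pb^2+]^3[PO4^3-]^2
Let s be the molar solubility in this solution. [Pb^2+] = 3s, [PO4^3-] = 0.071 + 2s ≈ 0.071 (Ksp is small, so little additional dissolves).
Ksp ≈ (3s)^3 × (0.071)^2
s = 5.4 × 10^-15 M
Check: 2s = 1.1 x 10^-14 ≪ 0.071, so the approximation is valid.

s = 5.4 x 10^-15 M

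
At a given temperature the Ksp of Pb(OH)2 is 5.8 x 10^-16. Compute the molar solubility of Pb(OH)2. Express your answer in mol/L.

s = 5.3 x 10^-6 M

Pb(OH)2(s) <=> Pb^2+(aq) + 2 OH^-(aq)
Ksp = [Pb^2+][OH^-]^2
With molar solubility s: [Pb^2+] = s, [OH^-] = 2s.
So Ksp = s × (2s)^2 = 4s^3
s^3 = 5.8 x 10^-16 / 4, so s = 5.3 × 10^-6 M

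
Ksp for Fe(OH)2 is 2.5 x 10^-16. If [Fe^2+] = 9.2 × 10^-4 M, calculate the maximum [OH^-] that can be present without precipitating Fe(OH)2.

[OH^-] = 5.2 × 10^-7 M

Fe(OH)2(s) ⇌ Fe^2+ + 2 OH^-
Ksp = [Fe^2+][OH^-]^2
Precipitation begins when Q = Ksp. With [Fe^2+] = 9.2 × 10^-4 M:
2.5 x 10^-16 = (9.2 × 10^-4) × [OH^-]^2
[OH^-] = (2.5 x 10^-16 / 9.2 × 10^-4)^(1/2) = 5.2 x 10^-7 M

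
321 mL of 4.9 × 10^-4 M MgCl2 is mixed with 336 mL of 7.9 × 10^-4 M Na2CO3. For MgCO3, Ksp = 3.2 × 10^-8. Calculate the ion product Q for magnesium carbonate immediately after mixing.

Total volume = 321 + 336 = 657 mL.
[Mg^2+] = 4.9 x 10^-4 × (321/657) = 2.39 x 10^-4 M
[CO3^2-] = 7.9 x 10^-4 × (336/657) = 4.04 × 10^-4 M
MgCO3(s) ⇌ Mg^2+ + CO3^2-, so Q = [Mg^2+][CO3^2-]
Q = (2.39 × 10^-4)(4.04 x 10^-4) = 9.7 × 10^-8
Q > Ksp, so MgCO3 will precipitate.

Q = 9.7 × 10^-8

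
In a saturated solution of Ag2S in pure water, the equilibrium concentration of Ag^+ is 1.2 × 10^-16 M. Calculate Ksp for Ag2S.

Ksp ≈ 8.6 × 10^-49

Ag2S(s) ⇌ 2 Ag^+(aq) + S^2-(aq)
Stoichiometry gives [S^2-] = (1/2)[Ag^+] = 6.00 × 10^-17 M.
Ksp = [Ag^+]^2[S^2-]
Ksp = (1.2 × 10^-16)^2 × 6.00 x 10^-17 = 8.6 × 10^-49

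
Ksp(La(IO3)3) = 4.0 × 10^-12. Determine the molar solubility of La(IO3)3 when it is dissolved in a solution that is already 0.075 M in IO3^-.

s = 9.5 × 10^-9 M

La(IO3)3(s) ⇌ La^3+ + 3 IO3^-
Ksp = [La^3+][IO3^-]^3
Let s be the molar solubility in this solution. [La^3+] = s, [IO3^-] = 0.075 + 3s ≈ 0.075 (common-ion effect: IO3^- is already 0.075 M).
Ksp ≈ s × (0.075)^3
s = 9.5 × 10^-9 M
Check: 3s = 2.8 × 10^-8 ≪ 0.075, so the approximation is valid.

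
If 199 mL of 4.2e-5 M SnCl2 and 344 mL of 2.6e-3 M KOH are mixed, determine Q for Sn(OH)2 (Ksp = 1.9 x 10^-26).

Total volume = 199 + 344 = 543 mL.
[Sn^2+] = 4.2 × 10^-5 × (199/543) = 1.54 × 10^-5 M
[OH^-] = 2.6 × 10^-3 × (344/543) = 1.65 x 10^-3 M
Sn(OH)2(s) <=> Sn^2+(aq) + 2 OH^-(aq), so Q = [Sn^2+][OH^-]^2
Q = (1.54 × 10^-5)(1.65 × 10^-3)^2 = 4.2 × 10^-11
Q > Ksp, so Sn(OH)2 will precipitate.

4.2 × 10^-11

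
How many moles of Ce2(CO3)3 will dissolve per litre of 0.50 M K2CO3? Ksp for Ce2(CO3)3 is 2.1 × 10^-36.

s = 2.0 x 10^-18 M

Ce2(CO3)3(s) ⇌ 2 Ce^3+ + 3 CO3^2-
Ksp = [Ce^3+]^2[CO3^2-]^3
Let s = moles of Ce2(CO3)3 that dissolve per litre. [Ce^3+] = 2s, [CO3^2-] = 0.50 + 3s ≈ 0.50 (Ksp is small, so little additional dissolves).
Ksp ≈ (2s)^2 × (0.50)^3
s = 2.0 × 10^-18 M
Check: 3s = 6.1 × 10^-18 ≪ 0.50, so the approximation is valid.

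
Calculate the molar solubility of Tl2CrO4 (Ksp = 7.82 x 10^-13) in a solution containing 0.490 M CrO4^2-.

s = 6.32 × 10^-7 M

Tl2CrO4(s) ⇌ 2 Tl^+(aq) + CrO4^2-(aq)
Ksp = [Tl^+]^2[CrO4^2-]
If s mol/L dissolves here, [Tl^+] = 2s, [CrO4^2-] = 0.490 + s ≈ 0.490 (since the CrO4^2- already present dominates).
Ksp ≈ (2s)^2 × 0.490
s = 6.32 x 10^-7 M
Check: s = 6.3 × 10^-7 ≪ 0.490, so the approximation is valid.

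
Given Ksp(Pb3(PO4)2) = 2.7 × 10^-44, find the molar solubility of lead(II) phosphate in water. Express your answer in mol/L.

7.6 x 10^-10 M

Pb3(PO4)2(s) ⇌ 3 Pb^2+ + 2 PO4^3-
Ksp = [Pb^2+]^3[PO4^3-]^2
If s mol/L of Pb3(PO4)2 dissolves, [Pb^2+] = 3s and [PO4^3-] = 2s.
So Ksp = (3s)^3 × (2s)^2 = 108s^5
s^5 = 2.7 × 10^-44 / 108, so s = 7.6 × 10^-10 M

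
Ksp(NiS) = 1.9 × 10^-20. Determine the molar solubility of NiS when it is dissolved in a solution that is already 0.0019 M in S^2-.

NiS(s) ⇌ Ni^2+(aq) + S^2-(aq)
Ksp = [Ni^2+][S^2-]
Let s be the molar solubility in this solution. [Ni^2+] = s, [S^2-] = 0.0019 + s ≈ 0.0019 (Ksp is small, so little additional dissolves).
Ksp ≈ s × 0.0019
s = 1.0 x 10^-17 M
Check: s = 1.0 × 10^-17 ≪ 0.0019, so the approximation is valid.

s = 1.0e-17 M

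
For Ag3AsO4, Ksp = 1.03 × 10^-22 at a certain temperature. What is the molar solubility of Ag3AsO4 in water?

s = 1.40e-6 M

Ag3AsO4(s) ⇌ 3 Ag^+ + AsO4^3-
Ksp = [Ag^+]^3[AsO4^3-]
Let s = molar solubility. Then [Ag^+] = 3s and [AsO4^3-] = s.
Substituting: Ksp = (3s)^3s = 27s^4
s^4 = 1.03 × 10^-22 / 27, so s = 1.40 × 10^-6 M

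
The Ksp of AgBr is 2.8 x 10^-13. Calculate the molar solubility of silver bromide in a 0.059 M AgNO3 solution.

4.7e-12 M

AgBr(s) <=> Ag^+(aq) + Br^-(aq)
Ksp = [Ag^+][Br^-]
Let s = moles of AgBr that dissolve per litre. [Ag^+] = 0.059 + s ≈ 0.059, [Br^-] = s (common-ion effect: Ag^+ is already 0.059 M).
Ksp ≈ 0.059 × s
s = 4.7 × 10^-12 M
Check: s = 4.7 × 10^-12 ≪ 0.059, so the approximation is valid.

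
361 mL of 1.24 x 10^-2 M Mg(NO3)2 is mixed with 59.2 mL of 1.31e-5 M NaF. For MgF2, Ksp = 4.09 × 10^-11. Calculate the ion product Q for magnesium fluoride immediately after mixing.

Q ≈ 3.63 × 10^-14

Total volume = 361 + 59.2 = 420.2 mL.
[Mg^2+] = 1.24 × 10^-2 × (361/420.2) = 1.065 × 10^-2 M
[F^-] = 1.31 x 10^-5 × (59.2/420.2) = 1.846 × 10^-6 M
MgF2(s) <=> Mg^2+ + 2 F^-, so Q = [Mg^2+][F^-]^2
Q = (1.065 × 10^-2)(1.846 × 10^-6)^2 = 3.63 × 10^-14
Q < Ksp, so no precipitate of MgF2 forms.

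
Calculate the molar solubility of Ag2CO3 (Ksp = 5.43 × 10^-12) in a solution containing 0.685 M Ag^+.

1.16 × 10^-11 M

Ag2CO3(s) ⇌ 2 Ag^+(aq) + CO3^2-(aq)
Ksp = [Ag^+]^2[CO3^2-]
If s mol/L dissolves here, [Ag^+] = 0.685 + 2s ≈ 0.685, [CO3^2-] = s (since the Ag^+ already present dominates).
Ksp ≈ (0.685)^2 × s
s = 1.16 × 10^-11 M
Check: 2s = 2.3 × 10^-11 ≪ 0.685, so the approximation is valid.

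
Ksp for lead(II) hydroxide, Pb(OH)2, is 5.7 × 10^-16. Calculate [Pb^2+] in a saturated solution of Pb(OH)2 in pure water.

Pb(OH)2(s) ⇌ Pb^2+ + 2 OH^-
Ksp = [Pb^2+][OH^-]^2
For each mole of Pb(OH)2 that dissolves: [Pb^2+] = s, [OH^-] = 2s.
Substituting: Ksp = s(2s)^2 = 4s^3
Solving, s = (5.7 × 10^-16/4)^(1/3) = 5.22 x 10^-6 M
[Pb^2+] = s = 5.2 x 10^-6 M

5.2 × 10^-6 M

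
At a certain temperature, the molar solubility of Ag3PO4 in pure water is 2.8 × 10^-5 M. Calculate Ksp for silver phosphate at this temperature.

Ag3PO4(s) ⇌ 3 Ag^+ + PO4^3-
If s mol/L of Ag3PO4 dissolves, [Ag^+] = 3s and [PO4^3-] = s.
Ksp = [Ag^+]^3[PO4^3-]
Substituting: Ksp = (3s)^3s = 27s^4
Ksp = 27 × (2.8 × 10^-5)^4 = 1.7 × 10^-17

Ksp = 1.7 × 10^-17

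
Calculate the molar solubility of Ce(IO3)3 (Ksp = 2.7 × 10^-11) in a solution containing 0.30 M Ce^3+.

1.5e-4 M

Ce(IO3)3(s) ⇌ Ce^3+ + 3 IO3^-
Ksp = [Ce^3+][IO3^-]^3
Let s = moles of Ce(IO3)3 that dissolve per litre. [Ce^3+] = 0.30 + s ≈ 0.30, [IO3^-] = 3s (since the Ce^3+ already present dominates).
Ksp ≈ 0.30 × (3s)^3
s = 1.5 x 10^-4 M
Check: s = 1.5 x 10^-4 ≪ 0.30, so the approximation is valid.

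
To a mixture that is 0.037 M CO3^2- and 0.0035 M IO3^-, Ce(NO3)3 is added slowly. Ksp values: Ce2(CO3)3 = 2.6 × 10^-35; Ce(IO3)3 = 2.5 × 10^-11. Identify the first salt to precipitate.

Precipitation of each salt starts when its ion product equals its Ksp.
For Ce2(CO3)3: 2.6 × 10^-35 = (0.037)^3 × [Ce^3+]^2  ⇒  [Ce^3+] = 7.2 x 10^-16 M.
For Ce(IO3)3: 2.5 × 10^-11 = (0.0035)^3 × [Ce^3+]  ⇒  [Ce^3+] = 5.8 x 10^-4 M.
The salt with the lower threshold [Ce^3+] precipitates first: Ce2(CO3)3.

Ce2(CO3)3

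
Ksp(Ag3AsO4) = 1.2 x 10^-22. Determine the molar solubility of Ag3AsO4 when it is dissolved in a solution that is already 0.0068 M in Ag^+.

3.8 × 10^-16 M

Ag3AsO4(s) <=> 3 Ag^+ + AsO4^3-
Ksp = [Ag^+]^3[AsO4^3-]
If s mol/L dissolves here, [Ag^+] = 0.0068 + 3s ≈ 0.0068, [AsO4^3-] = s (Ksp is small, so little additional dissolves).
Ksp ≈ (0.0068)^3 × s
s = 3.8 × 10^-16 M
Check: 3s = 1.1 × 10^-15 ≪ 0.0068, so the approximation is valid.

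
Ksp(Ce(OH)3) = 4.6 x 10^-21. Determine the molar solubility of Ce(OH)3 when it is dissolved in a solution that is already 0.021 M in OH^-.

5.0 x 10^-16 M

Ce(OH)3(s) ⇌ Ce^3+ + 3 OH^-
Ksp = [Ce^3+][OH^-]^3
Let s be the molar solubility in this solution. [Ce^3+] = s, [OH^-] = 0.021 + 3s ≈ 0.021 (since the OH^- already present dominates).
Ksp ≈ s × (0.021)^3
s = 5.0 × 10^-16 M
Check: 3s = 1.5 x 10^-15 ≪ 0.021, so the approximation is valid.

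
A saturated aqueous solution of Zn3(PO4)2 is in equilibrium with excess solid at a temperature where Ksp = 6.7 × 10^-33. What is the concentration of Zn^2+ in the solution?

[Zn^2+] ≈ 4.3 × 10^-7 M

Zn3(PO4)2(s) ⇌ 3 Zn^2+(aq) + 2 PO4^3-(aq)
Ksp = [Zn^2+]^3[PO4^3-]^2
Let s = molar solubility. Then [Zn^2+] = 3s and [PO4^3-] = 2s.
Ksp = (3s)^3(2s)^2 = 108s^5
Solving, s = (6.7 × 10^-33/108)^(1/5) = 1.44 × 10^-7 M
[Zn^2+] = 3s = 4.3 × 10^-7 M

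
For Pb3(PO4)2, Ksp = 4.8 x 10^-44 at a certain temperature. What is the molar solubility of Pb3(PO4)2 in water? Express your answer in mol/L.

Pb3(PO4)2(s) ⇌ 3 Pb^2+ + 2 PO4^3-
Ksp = [Pb^2+]^3[PO4^3-]^2
With molar solubility s: [Pb^2+] = 3s, [PO4^3-] = 2s.
Substituting: Ksp = (3s)^3(2s)^2 = 108s^5
s^5 = 4.8 x 10^-44 / 108, so s = 8.5 × 10^-10 M

s ≈ 8.5 x 10^-10 M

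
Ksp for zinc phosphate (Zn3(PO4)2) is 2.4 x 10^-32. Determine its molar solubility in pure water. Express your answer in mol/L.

s ≈ 1.9 × 10^-7 M

Zn3(PO4)2(s) ⇌ 3 Zn^2+(aq) + 2 PO4^3-(aq)
Ksp = [Zn^2+]^3[PO4^3-]^2
Let s = molar solubility. Then [Zn^2+] = 3s and [PO4^3-] = 2s.
Ksp = (3s)^3(2s)^2 = 108s^5
Solving, s = (2.4 x 10^-32/108)^(1/5) = 1.9 × 10^-7 M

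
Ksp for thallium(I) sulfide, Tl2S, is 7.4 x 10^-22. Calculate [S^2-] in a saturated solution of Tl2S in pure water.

Tl2S(s) ⇌ 2 Tl^+(aq) + S^2-(aq)
Ksp = [Tl^+]^2[S^2-]
For each mole of Tl2S that dissolves: [Tl^+] = 2s, [S^2-] = s.
So Ksp = (2s)^2 × s = 4s^3
Solving, s = (7.4 x 10^-22/4)^(1/3) = 5.70 × 10^-8 M
[S^2-] = s = 5.7 × 10^-8 M

[S^2-] ≈ 5.7 x 10^-8 M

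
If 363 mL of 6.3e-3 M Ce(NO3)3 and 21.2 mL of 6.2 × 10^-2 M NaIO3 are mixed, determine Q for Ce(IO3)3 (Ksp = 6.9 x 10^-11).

Total volume = 363 + 21.2 = 384.2 mL.
[Ce^3+] = 6.3 × 10^-3 × (363/384.2) = 5.95 × 10^-3 M
[IO3^-] = 6.2 x 10^-2 × (21.2/384.2) = 3.42 × 10^-3 M
Ce(IO3)3(s) <=> Ce^3+ + 3 IO3^-, so Q = [Ce^3+][IO3^-]^3
Q = (5.95 × 10^-3)(3.42 x 10^-3)^3 = 2.4 × 10^-10
Q > Ksp, so Ce(IO3)3 will precipitate.

Q = 2.4 × 10^-10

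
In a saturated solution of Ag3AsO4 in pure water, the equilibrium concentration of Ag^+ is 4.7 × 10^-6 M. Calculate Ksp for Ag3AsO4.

Ag3AsO4(s) ⇌ 3 Ag^+(aq) + AsO4^3-(aq)
Stoichiometry gives [AsO4^3-] = (1/3)[Ag^+] = 1.57 × 10^-6 M.
Ksp = [Ag^+]^3[AsO4^3-]
Ksp = (4.7 × 10^-6)^3 × 1.57 × 10^-6 = 1.6 x 10^-22

1.6 × 10^-22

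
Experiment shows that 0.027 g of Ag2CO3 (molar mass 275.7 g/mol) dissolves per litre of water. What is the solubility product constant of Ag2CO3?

Molar solubility s = (2.7 x 10^-2 g/L) / (275.7 g/mol) = 9.79 x 10^-5 M.
Ag2CO3(s) ⇌ 2 Ag^+(aq) + CO3^2-(aq)
For each mole of Ag2CO3 that dissolves: [Ag^+] = 2s, [CO3^2-] = s.
Ksp = [Ag^+]^2[CO3^2-]
Ksp = (2s)^2s = 4s^3
Ksp = 4 × (9.79 × 10^-5)^3 = 3.8 × 10^-12

3.8 × 10^-12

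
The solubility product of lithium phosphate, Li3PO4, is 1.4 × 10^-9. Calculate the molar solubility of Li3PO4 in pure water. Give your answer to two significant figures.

Li3PO4(s) <=> 3 Li^+ + PO4^3-
Ksp = [Li^+]^3[PO4^3-]
Let s = molar solubility. Then [Li^+] = 3s and [PO4^3-] = s.
So Ksp = (3s)^3 × s = 27s^4
s = (1.4 × 10^-9 / 27)^(1/4) = 2.7 x 10^-3 M

2.7 x 10^-3 M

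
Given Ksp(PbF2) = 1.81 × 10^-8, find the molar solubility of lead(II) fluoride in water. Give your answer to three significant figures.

1.65 × 10^-3 M

PbF2(s) ⇌ Pb^2+ + 2 F^-
Ksp = [Pb^2+][F^-]^2
Let s = molar solubility. Then [Pb^2+] = s and [F^-] = 2s.
Substituting: Ksp = s(2s)^2 = 4s^3
s = (1.81 × 10^-8 / 4)^(1/3) = 1.65 × 10^-3 M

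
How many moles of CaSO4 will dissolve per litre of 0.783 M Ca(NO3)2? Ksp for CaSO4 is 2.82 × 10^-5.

3.60 × 10^-5 M

CaSO4(s) ⇌ Ca^2+ + SO4^2-
Ksp = [Ca^2+][SO4^2-]
If s mol/L dissolves here, [Ca^2+] = 0.783 + s ≈ 0.783, [SO4^2-] = s (common-ion effect: Ca^2+ is already 0.783 M).
Ksp ≈ 0.783 × s
s = 3.60 × 10^-5 M
Check: s = 3.6 × 10^-5 ≪ 0.783, so the approximation is valid.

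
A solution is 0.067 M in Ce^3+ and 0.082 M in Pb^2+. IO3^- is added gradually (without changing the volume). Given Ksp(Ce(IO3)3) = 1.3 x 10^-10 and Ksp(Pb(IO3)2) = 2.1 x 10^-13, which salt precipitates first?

Pb(IO3)2

Precipitation of each salt starts when its ion product equals its Ksp.
For Ce(IO3)3: 1.3 x 10^-10 = 0.067 × [IO3^-]^3  ⇒  [IO3^-] = 1.2 × 10^-3 M.
For Pb(IO3)2: 2.1 x 10^-13 = 0.082 × [IO3^-]^2  ⇒  [IO3^-] = 1.6 × 10^-6 M.
The salt with the lower threshold [IO3^-] precipitates first: Pb(IO3)2.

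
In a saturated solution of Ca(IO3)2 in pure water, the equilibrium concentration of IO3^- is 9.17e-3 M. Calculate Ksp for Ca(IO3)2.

Ca(IO3)2(s) ⇌ Ca^2+(aq) + 2 IO3^-(aq)
Stoichiometry gives [Ca^2+] = (1/2)[IO3^-] = 4.585 × 10^-3 M.
Ksp = [Ca^2+][IO3^-]^2
Ksp = 4.585 × 10^-3 × (9.17 × 10^-3)^2 = 3.86 × 10^-7

Ksp ≈ 3.86 x 10^-7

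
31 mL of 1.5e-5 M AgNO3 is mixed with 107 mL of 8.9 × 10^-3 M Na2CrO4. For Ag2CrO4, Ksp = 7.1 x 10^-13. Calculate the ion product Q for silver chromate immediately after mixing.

Q ≈ 7.8 × 10^-14

Total volume = 31 + 107 = 138 mL.
[Ag^+] = 1.5 × 10^-5 × (31/138) = 3.37 × 10^-6 M
[CrO4^2-] = 8.9 x 10^-3 × (107/138) = 6.90 × 10^-3 M
Ag2CrO4(s) <=> 2 Ag^+(aq) + CrO4^2-(aq), so Q = [Ag^+]^2[CrO4^2-]
Q = (3.37 × 10^-6)^2(6.90 x 10^-3) = 7.8 × 10^-14
Q < Ksp, so no precipitate of Ag2CrO4 forms.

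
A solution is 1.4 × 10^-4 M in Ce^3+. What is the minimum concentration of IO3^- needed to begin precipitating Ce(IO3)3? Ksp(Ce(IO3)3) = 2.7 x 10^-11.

Ce(IO3)3(s) <=> Ce^3+(aq) + 3 IO3^-(aq)
Ksp = [Ce^3+][IO3^-]^3
Precipitation begins when Q = Ksp. With [Ce^3+] = 1.4 × 10^-4 M:
2.7 x 10^-11 = (1.4 × 10^-4) × [IO3^-]^3
[IO3^-] = (2.7 x 10^-11 / 1.4 × 10^-4)^(1/3) = 5.8 × 10^-3 M

5.8 x 10^-3 M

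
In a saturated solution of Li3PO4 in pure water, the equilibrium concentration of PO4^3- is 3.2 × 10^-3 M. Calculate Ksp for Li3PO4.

2.8 × 10^-9

Li3PO4(s) <=> 3 Li^+ + PO4^3-
Stoichiometry gives [Li^+] = (3/1)[PO4^3-] = 9.60 × 10^-3 M.
Ksp = [Li^+]^3[PO4^3-]
Ksp = (9.60 x 10^-3)^3 × 3.2 × 10^-3 = 2.8 × 10^-9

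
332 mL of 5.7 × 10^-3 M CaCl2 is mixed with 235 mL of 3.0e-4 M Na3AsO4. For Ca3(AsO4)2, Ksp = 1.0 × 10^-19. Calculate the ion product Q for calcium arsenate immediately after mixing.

Total volume = 332 + 235 = 567 mL.
[Ca^2+] = 5.7 × 10^-3 × (332/567) = 3.34 x 10^-3 M
[AsO4^3-] = 3.0 × 10^-4 × (235/567) = 1.24 x 10^-4 M
Ca3(AsO4)2(s) ⇌ 3 Ca^2+ + 2 AsO4^3-, so Q = [Ca^2+]^3[AsO4^3-]^2
Q = (3.34 × 10^-3)^3(1.24 x 10^-4)^2 = 5.7 × 10^-16
Q > Ksp, so Ca3(AsO4)2 will precipitate.

5.7 x 10^-16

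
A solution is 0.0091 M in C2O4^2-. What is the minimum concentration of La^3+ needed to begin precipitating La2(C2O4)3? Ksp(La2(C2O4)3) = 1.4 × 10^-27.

La2(C2O4)3(s) <=> 2 La^3+ + 3 C2O4^2-
Ksp = [La^3+]^2[C2O4^2-]^3
Precipitation begins when Q = Ksp. With [C2O4^2-] = 0.0091 M:
1.4 × 10^-27 = (0.0091)^3 × [La^3+]^2
[La^3+] = (1.4 × 10^-27 / 7.54 x 10^-7)^(1/2) = 4.3 x 10^-11 M

[La^3+] = 4.3e-11 M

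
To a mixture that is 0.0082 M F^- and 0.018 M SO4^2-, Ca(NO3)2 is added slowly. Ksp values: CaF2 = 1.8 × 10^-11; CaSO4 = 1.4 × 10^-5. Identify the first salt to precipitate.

CaF2

Each salt begins to precipitate when Q = Ksp, i.e. when [Ca^2+] reaches its threshold.
For CaF2: 1.8 × 10^-11 = (0.0082)^2 × [Ca^2+]  ⇒  [Ca^2+] = 2.7 × 10^-7 M.
For CaSO4: 1.4 × 10^-5 = 0.018 × [Ca^2+]  ⇒  [Ca^2+] = 7.8 x 10^-4 M.
The salt with the lower threshold [Ca^2+] precipitates first: CaF2.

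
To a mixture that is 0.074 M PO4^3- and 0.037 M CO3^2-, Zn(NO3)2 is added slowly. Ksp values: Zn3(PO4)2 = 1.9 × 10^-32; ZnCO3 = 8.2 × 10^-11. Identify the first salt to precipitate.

Each salt begins to precipitate when Q = Ksp, i.e. when [Zn^2+] reaches its threshold.
For Zn3(PO4)2: 1.9 × 10^-32 = (0.074)^2 × [Zn^2+]^3  ⇒  [Zn^2+] = 1.5 × 10^-10 M.
For ZnCO3: 8.2 × 10^-11 = 0.037 × [Zn^2+]  ⇒  [Zn^2+] = 2.2 x 10^-9 M.
The salt with the lower threshold [Zn^2+] precipitates first: Zn3(PO4)2.

Zn3(PO4)2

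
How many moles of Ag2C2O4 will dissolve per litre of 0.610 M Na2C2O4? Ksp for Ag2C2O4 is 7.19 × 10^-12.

s ≈ 1.72 × 10^-6 M

Ag2C2O4(s) ⇌ 2 Ag^+ + C2O4^2-
Ksp = [Ag^+]^2[C2O4^2-]
If s mol/L dissolves here, [Ag^+] = 2s, [C2O4^2-] = 0.610 + s ≈ 0.610 (Ksp is small, so little additional dissolves).
Ksp ≈ (2s)^2 × 0.610
s = 1.72 × 10^-6 M
Check: s = 1.7 × 10^-6 ≪ 0.610, so the approximation is valid.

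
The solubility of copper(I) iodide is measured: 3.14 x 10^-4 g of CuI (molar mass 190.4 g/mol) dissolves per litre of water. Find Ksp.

Molar solubility s = (3.14 x 10^-4 g/L) / (190.4 g/mol) = 1.649 × 10^-6 M.
CuI(s) <=> Cu^+ + I^-
With molar solubility s: [Cu^+] = s, [I^-] = s.
Ksp = [Cu^+][I^-]
Ksp = s × s = s^2
With s = 1.649 × 10^-6: Ksp = 2.72 × 10^-12

Ksp ≈ 2.72 × 10^-12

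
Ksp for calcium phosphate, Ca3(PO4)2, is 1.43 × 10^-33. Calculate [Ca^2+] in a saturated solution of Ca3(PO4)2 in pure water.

[Ca^2+] = 3.17 × 10^-7 M

Ca3(PO4)2(s) ⇌ 3 Ca^2+ + 2 PO4^3-
Ksp = [Ca^2+]^3[PO4^3-]^2
If s mol/L of Ca3(PO4)2 dissolves, [Ca^2+] = 3s and [PO4^3-] = 2s.
So Ksp = (3s)^3 × (2s)^2 = 108s^5
s^5 = 1.43 × 10^-33 / 108, so s = 1.058 × 10^-7 M
[Ca^2+] = 3s = 3.17 x 10^-7 M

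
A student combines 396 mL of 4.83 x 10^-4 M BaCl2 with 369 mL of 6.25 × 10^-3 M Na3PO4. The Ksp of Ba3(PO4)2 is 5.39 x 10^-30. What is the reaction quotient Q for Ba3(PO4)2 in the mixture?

Total volume = 396 + 369 = 765 mL.
[Ba^2+] = 4.83 x 10^-4 × (396/765) = 2.500 × 10^-4 M
[PO4^3-] = 6.25 × 10^-3 × (369/765) = 3.015 × 10^-3 M
Ba3(PO4)2(s) ⇌ 3 Ba^2+ + 2 PO4^3-, so Q = [Ba^2+]^3[PO4^3-]^2
Q = (2.500 × 10^-4)^3(3.015 × 10^-3)^2 = 1.42 × 10^-16
Q > Ksp, so Ba3(PO4)2 will precipitate.

Q ≈ 1.42 x 10^-16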